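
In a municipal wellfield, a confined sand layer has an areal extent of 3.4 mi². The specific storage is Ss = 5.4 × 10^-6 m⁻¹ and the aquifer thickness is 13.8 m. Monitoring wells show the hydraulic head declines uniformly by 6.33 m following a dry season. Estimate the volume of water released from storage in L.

ΔV ≈ 4.15 × 10^6 L

S = Ss × b = 5.4 × 10^-6 m⁻¹ × 13.8 m = 7.452 × 10^-5
A = 3.4 mi² = 8.806 × 10^6 m²
ΔV = S × A × Δh = 7.452 × 10^-5 × 8.806 × 10^6 m² × 6.33 m = 4154 m³
ΔV = 4154 m³ = 4.154 × 10^6 L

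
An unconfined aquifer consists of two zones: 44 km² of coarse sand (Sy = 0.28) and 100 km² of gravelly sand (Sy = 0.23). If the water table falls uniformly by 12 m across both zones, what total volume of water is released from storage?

ΔV ≈ 4.24 × 10^8 m³

A₁ = 44 km² = 4.4 × 10^7 m²; A₂ = 100 km² = 1 × 10^8 m²
ΔV₁ = 0.28 × 4.4 × 10^7 × 12 = 1.478 × 10^8 m³
ΔV₂ = 0.23 × 1 × 10^8 × 12 = 2.76 × 10^8 m³
ΔV = ΔV₁ + ΔV₂ = 4.238 × 10^8 m³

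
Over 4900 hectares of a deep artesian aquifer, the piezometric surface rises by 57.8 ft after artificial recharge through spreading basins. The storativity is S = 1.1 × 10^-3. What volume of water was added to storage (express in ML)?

ΔV ≈ 950 ML

A = 4900 hectares = 4.9 × 10^7 m²
Δh = 57.8 ft = 17.62 m
ΔV = S × A × Δh = 0.0011 × 4.9 × 10^7 m² × 17.62 m = 9.496 × 10^5 m³
ΔV = 9.496 × 10^5 m³ = 949.6 ML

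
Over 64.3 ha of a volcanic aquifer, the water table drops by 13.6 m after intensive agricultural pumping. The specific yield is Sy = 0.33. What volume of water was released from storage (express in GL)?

ΔV ≈ 2.89 GL

A = 64.3 ha = 6.43 × 10^5 m²
ΔV = Sy × A × Δh = 0.33 × 6.43 × 10^5 m² × 13.6 m = 2.886 × 10^6 m³
ΔV = 2.886 × 10^6 m³ = 2.886 GL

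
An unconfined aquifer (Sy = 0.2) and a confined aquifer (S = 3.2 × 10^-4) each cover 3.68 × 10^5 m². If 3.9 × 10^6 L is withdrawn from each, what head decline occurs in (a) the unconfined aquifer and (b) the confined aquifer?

ΔV = 3.9 × 10^6 L = 3900 m³
Unconfined: Δh_u = ΔV/(Sy·A) = 3900/(0.2 × 3.68 × 10^5) = 0.05299 m
Confined: Δh_c = ΔV/(S·A) = 3900/(3.2 × 10^-4 × 3.68 × 10^5) = 33.12 m

Δh_u ≈ 0.053 m; Δh_c ≈ 33.1 m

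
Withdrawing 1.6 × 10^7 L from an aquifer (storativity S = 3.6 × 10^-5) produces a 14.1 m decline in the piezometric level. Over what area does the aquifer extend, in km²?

A ≈ 31.5 km²

ΔV = 1.6 × 10^7 L = 16000 m³
A = ΔV / (S × Δh) = 16000 / (3.6 × 10^-5 × 14.1) = 3.152 × 10^7 m²
A = 3.152 × 10^7 m² = 31.52 km²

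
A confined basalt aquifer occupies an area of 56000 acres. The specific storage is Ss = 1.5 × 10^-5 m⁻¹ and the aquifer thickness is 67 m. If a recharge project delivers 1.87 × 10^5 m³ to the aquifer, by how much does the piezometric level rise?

S = Ss × b = 1.5 × 10^-5 m⁻¹ × 67 m = 1.005 × 10^-3
A = 56000 acres = 2.266 × 10^8 m²
Δh = ΔV / (S × A) = 1.87 × 10^5 m³ / (0.001005 × 2.266 × 10^8 m²) = 0.8211 m

Δh ≈ 0.821 m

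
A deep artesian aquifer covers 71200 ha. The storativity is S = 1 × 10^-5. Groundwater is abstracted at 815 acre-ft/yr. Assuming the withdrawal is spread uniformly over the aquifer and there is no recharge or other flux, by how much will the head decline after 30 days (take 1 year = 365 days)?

Δh ≈ 11.6 m

A = 71200 ha = 7.12 × 10^8 m²
Q = 815 acre-ft/yr = 2754 m³/d
ΔV = Q × t = 2754 m³/d × 30 d = 82630 m³
Δh = ΔV / (S × A) = 82630 / (1 × 10^-5 × 7.12 × 10^8) = 11.6 m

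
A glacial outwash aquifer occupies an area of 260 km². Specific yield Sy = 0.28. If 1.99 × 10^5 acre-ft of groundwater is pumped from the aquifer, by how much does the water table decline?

Δh ≈ 3.37 m

A = 260 km² = 2.6 × 10^8 m²
ΔV = 1.99 × 10^5 acre-ft = 2.455 × 10^8 m³
Δh = ΔV / (Sy × A) = 2.455 × 10^8 m³ / (0.28 × 2.6 × 10^8 m²) = 3.372 m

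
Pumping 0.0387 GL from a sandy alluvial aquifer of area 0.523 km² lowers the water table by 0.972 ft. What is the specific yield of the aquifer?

Sy ≈ 0.25

A = 0.523 km² = 5.23 × 10^5 m²
Δh = 0.972 ft = 0.2963 m
ΔV = 0.0387 GL = 38700 m³
Sy = ΔV / (A × Δh) = 38700 m³ / (5.23 × 10^5 m² × 0.2963 m) = 0.2498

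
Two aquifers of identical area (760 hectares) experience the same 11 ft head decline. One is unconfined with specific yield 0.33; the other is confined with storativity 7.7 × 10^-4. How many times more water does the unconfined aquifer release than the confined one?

ΔV_u / ΔV_c ≈ 429

A = 760 hectares = 7.6 × 10^6 m²
Δh = 11 ft = 3.353 m
Unconfined: ΔV_u = Sy × A × Δh = 0.33 × 7.6 × 10^6 × 3.353 = 8.409 × 10^6 m³
Confined: ΔV_c = S × A × Δh = 7.7 × 10^-4 × 7.6 × 10^6 × 3.353 = 19620 m³
Ratio = ΔV_u / ΔV_c = Sy / S = 0.33 / 7.7 × 10^-4 = 428.6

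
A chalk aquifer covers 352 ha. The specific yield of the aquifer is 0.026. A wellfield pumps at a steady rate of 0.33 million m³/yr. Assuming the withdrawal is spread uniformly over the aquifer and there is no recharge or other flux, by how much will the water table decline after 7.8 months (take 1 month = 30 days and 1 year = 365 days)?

Δh ≈ 2.31 m

A = 352 ha = 3.52 × 10^6 m²
Q = 0.33 million m³/yr = 904.1 m³/d
t = 7.8 months = 234 d
ΔV = Q × t = 904.1 m³/d × 234 d = 2.116 × 10^5 m³
Δh = ΔV / (Sy × A) = 2.116 × 10^5 / (0.026 × 3.52 × 10^6) = 2.312 m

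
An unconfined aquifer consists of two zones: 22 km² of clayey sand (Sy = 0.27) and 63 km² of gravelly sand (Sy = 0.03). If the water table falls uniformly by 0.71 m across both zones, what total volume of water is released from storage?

A₁ = 22 km² = 2.2 × 10^7 m²; A₂ = 63 km² = 6.3 × 10^7 m²
ΔV₁ = 0.27 × 2.2 × 10^7 × 0.71 = 4.217 × 10^6 m³
ΔV₂ = 0.03 × 6.3 × 10^7 × 0.71 = 1.342 × 10^6 m³
ΔV = ΔV₁ + ΔV₂ = 5.559 × 10^6 m³

ΔV ≈ 5.56 × 10^6 m³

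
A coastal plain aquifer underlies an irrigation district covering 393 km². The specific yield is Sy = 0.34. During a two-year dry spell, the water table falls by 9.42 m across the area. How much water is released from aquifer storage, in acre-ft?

A = 393 km² = 3.93 × 10^8 m²
ΔV = Sy × A × Δh = 0.34 × 3.93 × 10^8 m² × 9.42 m = 1.259 × 10^9 m³
ΔV = 1.259 × 10^9 m³ = 1.02 × 10^6 acre-ft

ΔV ≈ 1.02 × 10^6 acre-ft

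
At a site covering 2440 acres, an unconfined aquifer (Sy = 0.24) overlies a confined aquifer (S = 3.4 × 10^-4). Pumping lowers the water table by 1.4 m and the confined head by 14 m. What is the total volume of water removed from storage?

A = 2440 acres = 9.874 × 10^6 m²
Unconfined: ΔV_u = Sy × A × Δh_u = 0.24 × 9.874 × 10^6 × 1.4 = 3.318 × 10^6 m³
Confined: ΔV_c = S × A × Δh_c = 3.4 × 10^-4 × 9.874 × 10^6 × 14 = 47000 m³
Total ΔV = 3.318 × 10^6 + 47000 = 3.365 × 10^6 m³

ΔV ≈ 3.36 × 10^6 m³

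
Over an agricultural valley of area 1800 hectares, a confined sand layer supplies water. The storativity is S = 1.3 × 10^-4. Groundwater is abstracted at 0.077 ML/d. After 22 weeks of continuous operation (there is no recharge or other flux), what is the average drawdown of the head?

A = 1800 hectares = 1.8 × 10^7 m²
Q = 0.077 ML/d = 77 m³/d
t = 22 weeks = 154 d
ΔV = Q × t = 77 m³/d × 154 d = 11860 m³
Δh = ΔV / (S × A) = 11860 / (1.3 × 10^-4 × 1.8 × 10^7) = 5.068 m

Δh ≈ 5.07 m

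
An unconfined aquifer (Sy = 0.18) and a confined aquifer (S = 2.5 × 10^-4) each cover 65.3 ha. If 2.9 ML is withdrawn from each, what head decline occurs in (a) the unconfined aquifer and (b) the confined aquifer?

Δh_u ≈ 0.0247 m; Δh_c ≈ 17.8 m

A = 65.3 ha = 6.53 × 10^5 m²
ΔV = 2.9 ML = 2900 m³
Unconfined: Δh_u = ΔV/(Sy·A) = 2900/(0.18 × 6.53 × 10^5) = 0.02467 m
Confined: Δh_c = ΔV/(S·A) = 2900/(2.5 × 10^-4 × 6.53 × 10^5) = 17.76 m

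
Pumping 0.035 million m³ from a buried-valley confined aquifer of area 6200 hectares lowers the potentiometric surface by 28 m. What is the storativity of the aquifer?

A = 6200 hectares = 6.2 × 10^7 m²
ΔV = 0.035 million m³ = 35000 m³
S = ΔV / (A × Δh) = 35000 m³ / (6.2 × 10^7 m² × 28 m) = 2.016 × 10^-5

S ≈ 2 × 10^-5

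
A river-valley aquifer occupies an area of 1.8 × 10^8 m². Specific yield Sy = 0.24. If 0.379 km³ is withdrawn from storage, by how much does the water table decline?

ΔV = 0.379 km³ = 3.79 × 10^8 m³
Δh = ΔV / (Sy × A) = 3.79 × 10^8 m³ / (0.24 × 1.8 × 10^8 m²) = 8.773 m

Δh ≈ 8.77 m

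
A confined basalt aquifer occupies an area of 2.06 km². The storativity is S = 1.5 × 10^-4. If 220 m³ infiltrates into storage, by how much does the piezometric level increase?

Δh ≈ 0.712 m

A = 2.06 km² = 2.06 × 10^6 m²
Δh = ΔV / (S × A) = 220 m³ / (1.5 × 10^-4 × 2.06 × 10^6 m²) = 0.712 m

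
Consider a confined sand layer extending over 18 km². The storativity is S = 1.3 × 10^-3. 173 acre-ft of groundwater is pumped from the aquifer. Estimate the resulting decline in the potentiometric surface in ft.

A = 18 km² = 1.8 × 10^7 m²
ΔV = 173 acre-ft = 2.134 × 10^5 m³
Δh = ΔV / (S × A) = 2.134 × 10^5 m³ / (0.0013 × 1.8 × 10^7 m²) = 9.119 m
Δh = 9.119 m = 29.92 ft

Δh ≈ 29.9 ft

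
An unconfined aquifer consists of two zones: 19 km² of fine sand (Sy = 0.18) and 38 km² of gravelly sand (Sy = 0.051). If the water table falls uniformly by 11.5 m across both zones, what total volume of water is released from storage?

A₁ = 19 km² = 1.9 × 10^7 m²; A₂ = 38 km² = 3.8 × 10^7 m²
ΔV₁ = 0.18 × 1.9 × 10^7 × 11.5 = 3.933 × 10^7 m³
ΔV₂ = 0.051 × 3.8 × 10^7 × 11.5 = 2.229 × 10^7 m³
ΔV = ΔV₁ + ΔV₂ = 6.162 × 10^7 m³

ΔV ≈ 6.16 × 10^7 m³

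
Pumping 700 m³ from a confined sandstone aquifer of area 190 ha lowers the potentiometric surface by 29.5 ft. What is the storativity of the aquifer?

S ≈ 4.1 × 10^-5

A = 190 ha = 1.9 × 10^6 m²
Δh = 29.5 ft = 8.992 m
S = ΔV / (A × Δh) = 700 m³ / (1.9 × 10^6 m² × 8.992 m) = 4.097 × 10^-5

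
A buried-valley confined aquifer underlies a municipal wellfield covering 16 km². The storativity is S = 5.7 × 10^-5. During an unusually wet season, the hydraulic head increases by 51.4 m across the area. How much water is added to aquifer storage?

A = 16 km² = 1.6 × 10^7 m²
ΔV = S × A × Δh = 5.7 × 10^-5 × 1.6 × 10^7 m² × 51.4 m = 46880 m³

ΔV ≈ 46900 m³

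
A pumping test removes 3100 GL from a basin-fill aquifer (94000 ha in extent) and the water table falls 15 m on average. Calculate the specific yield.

A = 94000 ha = 9.4 × 10^8 m²
ΔV = 3100 GL = 3.1 × 10^9 m³
Sy = ΔV / (A × Δh) = 3.1 × 10^9 m³ / (9.4 × 10^8 m² × 15 m) = 0.2199

Sy ≈ 0.22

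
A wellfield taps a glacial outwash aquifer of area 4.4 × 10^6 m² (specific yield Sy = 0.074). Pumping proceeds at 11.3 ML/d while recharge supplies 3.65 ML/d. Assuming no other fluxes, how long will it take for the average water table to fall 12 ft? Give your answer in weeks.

t ≈ 22.2 weeks

Δh = 12 ft = 3.658 m
ΔV = Sy × A × Δh = 0.074 × 4.4 × 10^6 × 3.658 = 1.191 × 10^6 m³
Net withdrawal = 11.3 − 3.65 = 7.65 ML/d = 7650 m³/d
t = ΔV / Q = 1.191 × 10^6 m³ / 7650 m³/d = 155.7 d
t = 155.7 d ≈ 22.24 weeks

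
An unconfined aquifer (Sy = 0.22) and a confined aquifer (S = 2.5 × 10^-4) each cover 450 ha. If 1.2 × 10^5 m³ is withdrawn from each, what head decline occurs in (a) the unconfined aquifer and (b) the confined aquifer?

Δh_u ≈ 0.121 m; Δh_c ≈ 107 m

A = 450 ha = 4.5 × 10^6 m²
Unconfined: Δh_u = ΔV/(Sy·A) = 1.2 × 10^5/(0.22 × 4.5 × 10^6) = 0.1212 m
Confined: Δh_c = ΔV/(S·A) = 1.2 × 10^5/(2.5 × 10^-4 × 4.5 × 10^6) = 106.7 m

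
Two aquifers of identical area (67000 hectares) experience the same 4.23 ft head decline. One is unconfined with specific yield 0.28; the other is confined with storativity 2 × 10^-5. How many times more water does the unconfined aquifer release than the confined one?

ΔV_u / ΔV_c ≈ 14000

A = 67000 hectares = 6.7 × 10^8 m²
Δh = 4.23 ft = 1.289 m
Unconfined: ΔV_u = Sy × A × Δh = 0.28 × 6.7 × 10^8 × 1.289 = 2.419 × 10^8 m³
Confined: ΔV_c = S × A × Δh = 2 × 10^-5 × 6.7 × 10^8 × 1.289 = 17280 m³
Ratio = ΔV_u / ΔV_c = Sy / S = 0.28 / 2 × 10^-5 = 14000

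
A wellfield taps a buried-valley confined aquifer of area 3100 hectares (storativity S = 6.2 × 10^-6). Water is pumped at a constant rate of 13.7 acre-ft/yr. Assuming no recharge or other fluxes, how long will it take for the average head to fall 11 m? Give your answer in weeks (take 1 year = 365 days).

t ≈ 6.52 weeks

A = 3100 hectares = 3.1 × 10^7 m²
ΔV = S × A × Δh = 6.2 × 10^-6 × 3.1 × 10^7 × 11 = 2114 m³
Q = 13.7 acre-ft/yr = 46.3 m³/d
t = ΔV / Q = 2114 m³ / 46.3 m³/d = 45.67 d
t = 45.67 d ≈ 6.524 weeks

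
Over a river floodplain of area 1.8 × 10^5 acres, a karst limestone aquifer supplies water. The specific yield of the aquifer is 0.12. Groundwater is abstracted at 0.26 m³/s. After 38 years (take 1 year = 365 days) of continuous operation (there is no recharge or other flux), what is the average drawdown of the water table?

Δh ≈ 3.56 m

A = 1.8 × 10^5 acres = 7.284 × 10^8 m²
Q = 0.26 m³/s = 22460 m³/d
t = 38 years = 13870 d
ΔV = Q × t = 22460 m³/d × 13870 d = 3.116 × 10^8 m³
Δh = ΔV / (Sy × A) = 3.116 × 10^8 / (0.12 × 7.284 × 10^8) = 3.564 m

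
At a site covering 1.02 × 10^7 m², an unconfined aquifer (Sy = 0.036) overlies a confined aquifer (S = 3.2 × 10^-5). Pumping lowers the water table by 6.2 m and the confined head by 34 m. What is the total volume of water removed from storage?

Unconfined: ΔV_u = Sy × A × Δh_u = 0.036 × 1.02 × 10^7 × 6.2 = 2.277 × 10^6 m³
Confined: ΔV_c = S × A × Δh_c = 3.2 × 10^-5 × 1.02 × 10^7 × 34 = 11100 m³
Total ΔV = 2.277 × 10^6 + 11100 = 2.288 × 10^6 m³

ΔV ≈ 2.29 × 10^6 m³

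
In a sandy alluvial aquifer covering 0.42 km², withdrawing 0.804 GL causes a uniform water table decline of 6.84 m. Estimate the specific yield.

Sy ≈ 0.28

A = 0.42 km² = 4.2 × 10^5 m²
ΔV = 0.804 GL = 8.04 × 10^5 m³
Sy = ΔV / (A × Δh) = 8.04 × 10^5 m³ / (4.2 × 10^5 m² × 6.84 m) = 0.2799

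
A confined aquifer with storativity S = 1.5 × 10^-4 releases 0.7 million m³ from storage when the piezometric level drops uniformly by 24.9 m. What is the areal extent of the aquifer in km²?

ΔV = 0.7 million m³ = 7 × 10^5 m³
A = ΔV / (S × Δh) = 7 × 10^5 / (1.5 × 10^-4 × 24.9) = 1.874 × 10^8 m²
A = 1.874 × 10^8 m² = 187.4 km²

A ≈ 187 km²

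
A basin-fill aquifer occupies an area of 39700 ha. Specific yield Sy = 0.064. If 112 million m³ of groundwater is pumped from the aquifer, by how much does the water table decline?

A = 39700 ha = 3.97 × 10^8 m²
ΔV = 112 million m³ = 1.12 × 10^8 m³
Δh = ΔV / (Sy × A) = 1.12 × 10^8 m³ / (0.064 × 3.97 × 10^8 m²) = 4.408 m

Δh ≈ 4.41 m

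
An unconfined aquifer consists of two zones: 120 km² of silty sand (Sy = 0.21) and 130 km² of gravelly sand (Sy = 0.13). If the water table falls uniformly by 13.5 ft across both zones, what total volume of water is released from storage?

A₁ = 120 km² = 1.2 × 10^8 m²; A₂ = 130 km² = 1.3 × 10^8 m²
Δh = 13.5 ft = 4.115 m
ΔV₁ = 0.21 × 1.2 × 10^8 × 4.115 = 1.037 × 10^8 m³
ΔV₂ = 0.13 × 1.3 × 10^8 × 4.115 = 6.954 × 10^7 m³
ΔV = ΔV₁ + ΔV₂ = 1.732 × 10^8 m³

ΔV ≈ 1.73 × 10^8 m³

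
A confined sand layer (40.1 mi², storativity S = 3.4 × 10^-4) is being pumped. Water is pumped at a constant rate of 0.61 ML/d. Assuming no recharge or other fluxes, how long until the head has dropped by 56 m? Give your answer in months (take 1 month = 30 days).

A = 40.1 mi² = 1.039 × 10^8 m²
ΔV = S × A × Δh = 3.4 × 10^-4 × 1.039 × 10^8 × 56 = 1.977 × 10^6 m³
Q = 0.61 ML/d = 610 m³/d
t = ΔV / Q = 1.977 × 10^6 m³ / 610 m³/d = 3242 d
t = 3242 d ≈ 108.1 months

t ≈ 108 months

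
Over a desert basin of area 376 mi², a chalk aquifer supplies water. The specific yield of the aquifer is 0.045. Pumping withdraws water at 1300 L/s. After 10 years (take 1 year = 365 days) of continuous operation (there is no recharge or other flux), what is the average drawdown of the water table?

Δh ≈ 9.36 m

A = 376 mi² = 9.738 × 10^8 m²
Q = 1300 L/s = 1.123 × 10^5 m³/d
t = 10 years = 3650 d
ΔV = Q × t = 1.123 × 10^5 m³/d × 3650 d = 4.1 × 10^8 m³
Δh = ΔV / (Sy × A) = 4.1 × 10^8 / (0.045 × 9.738 × 10^8) = 9.355 m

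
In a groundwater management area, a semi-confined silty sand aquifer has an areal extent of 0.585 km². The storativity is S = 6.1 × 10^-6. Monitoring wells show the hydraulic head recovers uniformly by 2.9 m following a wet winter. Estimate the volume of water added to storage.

A = 0.585 km² = 5.85 × 10^5 m²
ΔV = S × A × Δh = 6.1 × 10^-6 × 5.85 × 10^5 m² × 2.9 m = 10.35 m³

ΔV ≈ 10.3 m³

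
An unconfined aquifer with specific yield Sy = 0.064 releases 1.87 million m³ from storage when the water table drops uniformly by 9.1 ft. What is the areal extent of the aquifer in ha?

Δh = 9.1 ft = 2.774 m
ΔV = 1.87 million m³ = 1.87 × 10^6 m³
A = ΔV / (Sy × Δh) = 1.87 × 10^6 / (0.064 × 2.774) = 1.053 × 10^7 m²
A = 1.053 × 10^7 m² = 1053 ha

A ≈ 1050 ha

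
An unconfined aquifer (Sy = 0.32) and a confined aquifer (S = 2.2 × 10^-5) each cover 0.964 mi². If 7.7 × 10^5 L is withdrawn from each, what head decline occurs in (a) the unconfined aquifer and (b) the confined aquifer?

A = 0.964 mi² = 2.497 × 10^6 m²
ΔV = 7.7 × 10^5 L = 770 m³
Unconfined: Δh_u = ΔV/(Sy·A) = 770/(0.32 × 2.497 × 10^6) = 9.638 × 10^-4 m
Confined: Δh_c = ΔV/(S·A) = 770/(2.2 × 10^-5 × 2.497 × 10^6) = 14.02 m

Δh_u ≈ 9.64 × 10^-4 m; Δh_c ≈ 14 m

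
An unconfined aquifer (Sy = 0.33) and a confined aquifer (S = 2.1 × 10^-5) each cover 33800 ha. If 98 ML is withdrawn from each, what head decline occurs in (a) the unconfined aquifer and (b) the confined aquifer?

Δh_u ≈ 8.79 × 10^-4 m; Δh_c ≈ 13.8 m

A = 33800 ha = 3.38 × 10^8 m²
ΔV = 98 ML = 98000 m³
Unconfined: Δh_u = ΔV/(Sy·A) = 98000/(0.33 × 3.38 × 10^8) = 8.786 × 10^-4 m
Confined: Δh_c = ΔV/(S·A) = 98000/(2.1 × 10^-5 × 3.38 × 10^8) = 13.81 m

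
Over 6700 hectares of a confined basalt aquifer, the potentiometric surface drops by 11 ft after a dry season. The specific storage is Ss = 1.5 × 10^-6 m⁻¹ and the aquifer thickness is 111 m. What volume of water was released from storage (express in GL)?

ΔV ≈ 0.0374 GL

S = Ss × b = 1.5 × 10^-6 m⁻¹ × 111 m = 1.665 × 10^-4
A = 6700 hectares = 6.7 × 10^7 m²
Δh = 11 ft = 3.353 m
ΔV = S × A × Δh = 1.665 × 10^-4 × 6.7 × 10^7 m² × 3.353 m = 37400 m³
ΔV = 37400 m³ = 0.0374 GL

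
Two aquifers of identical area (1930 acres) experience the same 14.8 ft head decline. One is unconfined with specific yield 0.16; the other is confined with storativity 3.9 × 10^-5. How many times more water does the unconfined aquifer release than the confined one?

A = 1930 acres = 7.81 × 10^6 m²
Δh = 14.8 ft = 4.511 m
Unconfined: ΔV_u = Sy × A × Δh = 0.16 × 7.81 × 10^6 × 4.511 = 5.637 × 10^6 m³
Confined: ΔV_c = S × A × Δh = 3.9 × 10^-5 × 7.81 × 10^6 × 4.511 = 1374 m³
Ratio = ΔV_u / ΔV_c = Sy / S = 0.16 / 3.9 × 10^-5 = 4103

ΔV_u / ΔV_c ≈ 4100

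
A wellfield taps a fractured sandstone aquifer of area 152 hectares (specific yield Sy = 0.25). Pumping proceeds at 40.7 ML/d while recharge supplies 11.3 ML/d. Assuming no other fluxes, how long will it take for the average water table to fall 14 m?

t ≈ 181 days

A = 152 hectares = 1.52 × 10^6 m²
ΔV = Sy × A × Δh = 0.25 × 1.52 × 10^6 × 14 = 5.32 × 10^6 m³
Net withdrawal = 40.7 − 11.3 = 29.4 ML/d = 29400 m³/d
t = ΔV / Q = 5.32 × 10^6 m³ / 29400 m³/d = 181 d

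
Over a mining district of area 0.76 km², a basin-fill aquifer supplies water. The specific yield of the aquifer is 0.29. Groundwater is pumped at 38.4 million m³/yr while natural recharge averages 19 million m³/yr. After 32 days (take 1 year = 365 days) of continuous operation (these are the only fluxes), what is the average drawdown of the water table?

A = 0.76 km² = 7.6 × 10^5 m²
Net abstraction = 38.4 − 19 = 19.4 million m³/yr
Q_net = 19.4 million m³/yr = 53150 m³/d
ΔV = Q × t = 53150 m³/d × 32 d = 1.701 × 10^6 m³
Δh = ΔV / (Sy × A) = 1.701 × 10^6 / (0.29 × 7.6 × 10^5) = 7.717 m

Δh ≈ 7.72 m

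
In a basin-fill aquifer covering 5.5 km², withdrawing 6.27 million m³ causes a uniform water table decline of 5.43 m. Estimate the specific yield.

A = 5.5 km² = 5.5 × 10^6 m²
ΔV = 6.27 million m³ = 6.27 × 10^6 m³
Sy = ΔV / (A × Δh) = 6.27 × 10^6 m³ / (5.5 × 10^6 m² × 5.43 m) = 0.2099

Sy ≈ 0.21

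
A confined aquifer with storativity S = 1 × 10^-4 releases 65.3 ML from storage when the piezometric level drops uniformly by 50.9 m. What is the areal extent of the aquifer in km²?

ΔV = 65.3 ML = 65300 m³
A = ΔV / (S × Δh) = 65300 / (1 × 10^-4 × 50.9) = 1.283 × 10^7 m²
A = 1.283 × 10^7 m² = 12.83 km²

A ≈ 12.8 km²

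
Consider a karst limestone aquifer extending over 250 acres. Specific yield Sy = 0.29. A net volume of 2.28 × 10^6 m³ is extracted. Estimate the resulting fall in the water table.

A = 250 acres = 1.012 × 10^6 m²
Δh = ΔV / (Sy × A) = 2.28 × 10^6 m³ / (0.29 × 1.012 × 10^6 m²) = 7.771 m

Δh ≈ 7.77 m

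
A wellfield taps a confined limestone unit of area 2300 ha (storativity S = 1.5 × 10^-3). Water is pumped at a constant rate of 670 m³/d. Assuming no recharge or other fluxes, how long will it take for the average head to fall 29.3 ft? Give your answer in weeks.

t ≈ 65.7 weeks

A = 2300 ha = 2.3 × 10^7 m²
Δh = 29.3 ft = 8.931 m
ΔV = S × A × Δh = 0.0015 × 2.3 × 10^7 × 8.931 = 3.081 × 10^5 m³
t = ΔV / Q = 3.081 × 10^5 m³ / 670 m³/d = 459.9 d
t = 459.9 d ≈ 65.69 weeks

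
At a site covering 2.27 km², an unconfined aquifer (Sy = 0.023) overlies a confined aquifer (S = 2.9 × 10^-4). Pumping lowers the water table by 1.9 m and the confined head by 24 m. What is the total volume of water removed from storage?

ΔV ≈ 1.15 × 10^5 m³

A = 2.27 km² = 2.27 × 10^6 m²
Unconfined: ΔV_u = Sy × A × Δh_u = 0.023 × 2.27 × 10^6 × 1.9 = 99200 m³
Confined: ΔV_c = S × A × Δh_c = 2.9 × 10^-4 × 2.27 × 10^6 × 24 = 15800 m³
Total ΔV = 99200 + 15800 = 1.15 × 10^5 m³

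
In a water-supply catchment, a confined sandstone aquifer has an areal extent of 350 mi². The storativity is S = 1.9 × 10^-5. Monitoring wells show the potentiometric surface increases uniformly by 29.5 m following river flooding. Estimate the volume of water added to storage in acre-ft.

A = 350 mi² = 9.065 × 10^8 m²
ΔV = S × A × Δh = 1.9 × 10^-5 × 9.065 × 10^8 m² × 29.5 m = 5.081 × 10^5 m³
ΔV = 5.081 × 10^5 m³ = 411.9 acre-ft

ΔV ≈ 412 acre-ft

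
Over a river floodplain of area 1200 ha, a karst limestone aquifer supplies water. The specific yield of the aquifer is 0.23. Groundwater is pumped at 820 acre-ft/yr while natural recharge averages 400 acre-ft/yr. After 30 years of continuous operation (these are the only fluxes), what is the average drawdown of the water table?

Δh ≈ 5.63 m

A = 1200 ha = 1.2 × 10^7 m²
Net abstraction = 820 − 400 = 420 acre-ft/yr
Q_net = 420 acre-ft/yr = 1419 m³/d
t = 30 years = 10950 d
ΔV = Q × t = 1419 m³/d × 10950 d = 1.554 × 10^7 m³
Δh = ΔV / (Sy × A) = 1.554 × 10^7 / (0.23 × 1.2 × 10^7) = 5.631 m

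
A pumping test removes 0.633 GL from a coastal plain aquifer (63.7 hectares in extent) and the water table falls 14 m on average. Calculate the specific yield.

A = 63.7 hectares = 6.37 × 10^5 m²
ΔV = 0.633 GL = 6.33 × 10^5 m³
Sy = ΔV / (A × Δh) = 6.33 × 10^5 m³ / (6.37 × 10^5 m² × 14 m) = 0.07098

Sy ≈ 0.071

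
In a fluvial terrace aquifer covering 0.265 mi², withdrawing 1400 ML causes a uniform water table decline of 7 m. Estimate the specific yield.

A = 0.265 mi² = 6.863 × 10^5 m²
ΔV = 1400 ML = 1.4 × 10^6 m³
Sy = ΔV / (A × Δh) = 1.4 × 10^6 m³ / (6.863 × 10^5 m² × 7 m) = 0.2914

Sy ≈ 0.29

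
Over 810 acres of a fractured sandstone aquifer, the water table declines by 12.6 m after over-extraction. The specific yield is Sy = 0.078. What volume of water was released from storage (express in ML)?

ΔV ≈ 3220 ML

A = 810 acres = 3.278 × 10^6 m²
ΔV = Sy × A × Δh = 0.078 × 3.278 × 10^6 m² × 12.6 m = 3.222 × 10^6 m³
ΔV = 3.222 × 10^6 m³ = 3222 ML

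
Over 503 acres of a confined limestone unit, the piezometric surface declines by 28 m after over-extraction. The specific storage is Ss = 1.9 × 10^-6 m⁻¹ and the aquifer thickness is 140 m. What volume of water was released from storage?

ΔV ≈ 15200 m³

S = Ss × b = 1.9 × 10^-6 m⁻¹ × 140 m = 2.66 × 10^-4
A = 503 acres = 2.036 × 10^6 m²
ΔV = S × A × Δh = 2.66 × 10^-4 × 2.036 × 10^6 m² × 28 m = 15160 m³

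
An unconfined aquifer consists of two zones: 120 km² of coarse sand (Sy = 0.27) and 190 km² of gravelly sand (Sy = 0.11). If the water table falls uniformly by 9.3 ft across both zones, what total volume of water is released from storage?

A₁ = 120 km² = 1.2 × 10^8 m²; A₂ = 190 km² = 1.9 × 10^8 m²
Δh = 9.3 ft = 2.835 m
ΔV₁ = 0.27 × 1.2 × 10^8 × 2.835 = 9.184 × 10^7 m³
ΔV₂ = 0.11 × 1.9 × 10^8 × 2.835 = 5.924 × 10^7 m³
ΔV = ΔV₁ + ΔV₂ = 1.511 × 10^8 m³

ΔV ≈ 1.51 × 10^8 m³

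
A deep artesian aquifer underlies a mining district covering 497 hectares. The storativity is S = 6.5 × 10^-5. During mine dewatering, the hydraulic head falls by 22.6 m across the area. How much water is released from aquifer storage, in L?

ΔV ≈ 7.3 × 10^6 L

A = 497 hectares = 4.97 × 10^6 m²
ΔV = S × A × Δh = 6.5 × 10^-5 × 4.97 × 10^6 m² × 22.6 m = 7301 m³
ΔV = 7301 m³ = 7.301 × 10^6 L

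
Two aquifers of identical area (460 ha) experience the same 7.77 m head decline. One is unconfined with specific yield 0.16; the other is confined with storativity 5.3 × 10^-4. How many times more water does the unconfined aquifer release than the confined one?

A = 460 ha = 4.6 × 10^6 m²
Unconfined: ΔV_u = Sy × A × Δh = 0.16 × 4.6 × 10^6 × 7.77 = 5.719 × 10^6 m³
Confined: ΔV_c = S × A × Δh = 5.3 × 10^-4 × 4.6 × 10^6 × 7.77 = 18940 m³
Ratio = ΔV_u / ΔV_c = Sy / S = 0.16 / 5.3 × 10^-4 = 301.9

ΔV_u / ΔV_c ≈ 302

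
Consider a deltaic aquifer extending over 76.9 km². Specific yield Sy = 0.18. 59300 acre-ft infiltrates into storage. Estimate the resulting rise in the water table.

Δh ≈ 5.28 m

A = 76.9 km² = 7.69 × 10^7 m²
ΔV = 59300 acre-ft = 7.315 × 10^7 m³
Δh = ΔV / (Sy × A) = 7.315 × 10^7 m³ / (0.18 × 7.69 × 10^7 m²) = 5.284 m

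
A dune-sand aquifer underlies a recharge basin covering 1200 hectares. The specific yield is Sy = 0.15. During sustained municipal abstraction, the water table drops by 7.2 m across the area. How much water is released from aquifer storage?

ΔV ≈ 1.3 × 10^7 m³

A = 1200 hectares = 1.2 × 10^7 m²
ΔV = Sy × A × Δh = 0.15 × 1.2 × 10^7 m² × 7.2 m = 1.296 × 10^7 m³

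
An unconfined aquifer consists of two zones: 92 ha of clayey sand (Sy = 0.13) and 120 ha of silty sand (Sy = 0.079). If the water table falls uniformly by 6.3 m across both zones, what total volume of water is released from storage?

A₁ = 92 ha = 9.2 × 10^5 m²; A₂ = 120 ha = 1.2 × 10^6 m²
ΔV₁ = 0.13 × 9.2 × 10^5 × 6.3 = 7.535 × 10^5 m³
ΔV₂ = 0.079 × 1.2 × 10^6 × 6.3 = 5.972 × 10^5 m³
ΔV = ΔV₁ + ΔV₂ = 1.351 × 10^6 m³

ΔV ≈ 1.35 × 10^6 m³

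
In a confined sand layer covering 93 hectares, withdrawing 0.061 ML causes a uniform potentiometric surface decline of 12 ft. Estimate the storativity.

S ≈ 1.8 × 10^-5

A = 93 hectares = 9.3 × 10^5 m²
Δh = 12 ft = 3.658 m
ΔV = 0.061 ML = 61 m³
S = ΔV / (A × Δh) = 61 m³ / (9.3 × 10^5 m² × 3.658 m) = 1.793 × 10^-5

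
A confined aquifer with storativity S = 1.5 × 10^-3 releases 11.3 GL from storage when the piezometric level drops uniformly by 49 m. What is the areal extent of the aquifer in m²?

A ≈ 1.54 × 10^8 m²

ΔV = 11.3 GL = 1.13 × 10^7 m³
A = ΔV / (S × Δh) = 1.13 × 10^7 / (0.0015 × 49) = 1.537 × 10^8 m²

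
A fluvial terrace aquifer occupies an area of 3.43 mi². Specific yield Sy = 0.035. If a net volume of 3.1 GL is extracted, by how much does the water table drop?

Δh ≈ 9.97 m

A = 3.43 mi² = 8.884 × 10^6 m²
ΔV = 3.1 GL = 3.1 × 10^6 m³
Δh = ΔV / (Sy × A) = 3.1 × 10^6 m³ / (0.035 × 8.884 × 10^6 m²) = 9.97 m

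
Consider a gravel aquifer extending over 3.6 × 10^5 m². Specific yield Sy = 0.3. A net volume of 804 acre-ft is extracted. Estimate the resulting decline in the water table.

Δh ≈ 9.18 m

ΔV = 804 acre-ft = 9.917 × 10^5 m³
Δh = ΔV / (Sy × A) = 9.917 × 10^5 m³ / (0.3 × 3.6 × 10^5 m²) = 9.183 m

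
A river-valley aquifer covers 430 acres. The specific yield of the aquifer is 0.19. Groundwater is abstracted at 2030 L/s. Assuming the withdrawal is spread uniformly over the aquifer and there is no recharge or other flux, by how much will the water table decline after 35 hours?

Δh ≈ 0.774 m

A = 430 acres = 1.74 × 10^6 m²
Q = 2030 L/s = 1.754 × 10^5 m³/d
t = 35 hours = 1.458 d
ΔV = Q × t = 1.754 × 10^5 m³/d × 1.458 d = 2.558 × 10^5 m³
Δh = ΔV / (Sy × A) = 2.558 × 10^5 / (0.19 × 1.74 × 10^6) = 0.7736 m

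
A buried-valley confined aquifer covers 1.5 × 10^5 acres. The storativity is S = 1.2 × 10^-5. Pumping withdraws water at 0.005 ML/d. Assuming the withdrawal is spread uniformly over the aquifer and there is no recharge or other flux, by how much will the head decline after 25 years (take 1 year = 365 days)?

A = 1.5 × 10^5 acres = 6.07 × 10^8 m²
Q = 0.005 ML/d = 5 m³/d
t = 25 years = 9125 d
ΔV = Q × t = 5 m³/d × 9125 d = 45620 m³
Δh = ΔV / (S × A) = 45620 / (1.2 × 10^-5 × 6.07 × 10^8) = 6.263 m

Δh ≈ 6.26 m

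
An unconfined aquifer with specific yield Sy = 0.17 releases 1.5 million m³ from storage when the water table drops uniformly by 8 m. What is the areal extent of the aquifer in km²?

A ≈ 1.1 km²

ΔV = 1.5 million m³ = 1.5 × 10^6 m³
A = ΔV / (Sy × Δh) = 1.5 × 10^6 / (0.17 × 8) = 1.103 × 10^6 m²
A = 1.103 × 10^6 m² = 1.103 km²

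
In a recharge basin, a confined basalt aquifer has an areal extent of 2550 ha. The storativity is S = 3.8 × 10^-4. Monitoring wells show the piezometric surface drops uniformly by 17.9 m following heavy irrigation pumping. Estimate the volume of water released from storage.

A = 2550 ha = 2.55 × 10^7 m²
ΔV = S × A × Δh = 3.8 × 10^-4 × 2.55 × 10^7 m² × 17.9 m = 1.735 × 10^5 m³

ΔV ≈ 1.73 × 10^5 m³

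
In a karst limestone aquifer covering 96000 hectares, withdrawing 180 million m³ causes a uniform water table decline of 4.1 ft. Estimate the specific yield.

Sy ≈ 0.15

A = 96000 hectares = 9.6 × 10^8 m²
Δh = 4.1 ft = 1.25 m
ΔV = 180 million m³ = 1.8 × 10^8 m³
Sy = ΔV / (A × Δh) = 1.8 × 10^8 m³ / (9.6 × 10^8 m² × 1.25 m) = 0.15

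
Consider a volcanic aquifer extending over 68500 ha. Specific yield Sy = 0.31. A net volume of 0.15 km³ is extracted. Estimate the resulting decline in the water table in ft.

Δh ≈ 2.32 ft

A = 68500 ha = 6.85 × 10^8 m²
ΔV = 0.15 km³ = 1.5 × 10^8 m³
Δh = ΔV / (Sy × A) = 1.5 × 10^8 m³ / (0.31 × 6.85 × 10^8 m²) = 0.7064 m
Δh = 0.7064 m = 2.318 ft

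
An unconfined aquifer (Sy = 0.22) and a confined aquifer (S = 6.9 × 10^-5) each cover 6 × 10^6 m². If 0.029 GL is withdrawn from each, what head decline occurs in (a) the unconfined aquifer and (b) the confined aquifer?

Δh_u ≈ 0.022 m; Δh_c ≈ 70 m

ΔV = 0.029 GL = 29000 m³
Unconfined: Δh_u = ΔV/(Sy·A) = 29000/(0.22 × 6 × 10^6) = 0.02197 m
Confined: Δh_c = ΔV/(S·A) = 29000/(6.9 × 10^-5 × 6 × 10^6) = 70.05 m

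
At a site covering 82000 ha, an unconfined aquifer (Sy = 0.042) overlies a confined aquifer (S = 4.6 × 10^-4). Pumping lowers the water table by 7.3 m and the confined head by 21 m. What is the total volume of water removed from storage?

A = 82000 ha = 8.2 × 10^8 m²
Unconfined: ΔV_u = Sy × A × Δh_u = 0.042 × 8.2 × 10^8 × 7.3 = 2.514 × 10^8 m³
Confined: ΔV_c = S × A × Δh_c = 4.6 × 10^-4 × 8.2 × 10^8 × 21 = 7.921 × 10^6 m³
Total ΔV = 2.514 × 10^8 + 7.921 × 10^6 = 2.593 × 10^8 m³

ΔV ≈ 2.59 × 10^8 m³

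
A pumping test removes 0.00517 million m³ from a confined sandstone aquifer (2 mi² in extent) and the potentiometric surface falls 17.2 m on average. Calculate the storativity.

A = 2 mi² = 5.18 × 10^6 m²
ΔV = 0.00517 million m³ = 5170 m³
S = ΔV / (A × Δh) = 5170 m³ / (5.18 × 10^6 m² × 17.2 m) = 5.803 × 10^-5

S ≈ 5.8 × 10^-5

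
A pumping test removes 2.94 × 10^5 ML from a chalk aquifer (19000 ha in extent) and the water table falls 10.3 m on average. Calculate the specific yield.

Sy ≈ 0.15

A = 19000 ha = 1.9 × 10^8 m²
ΔV = 2.94 × 10^5 ML = 2.94 × 10^8 m³
Sy = ΔV / (A × Δh) = 2.94 × 10^8 m³ / (1.9 × 10^8 m² × 10.3 m) = 0.1502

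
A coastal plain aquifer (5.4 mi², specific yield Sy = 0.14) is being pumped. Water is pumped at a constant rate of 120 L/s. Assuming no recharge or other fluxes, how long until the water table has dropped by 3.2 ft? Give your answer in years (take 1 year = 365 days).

A = 5.4 mi² = 1.399 × 10^7 m²
Δh = 3.2 ft = 0.9754 m
ΔV = Sy × A × Δh = 0.14 × 1.399 × 10^7 × 0.9754 = 1.91 × 10^6 m³
Q = 120 L/s = 10370 m³/d
t = ΔV / Q = 1.91 × 10^6 m³ / 10370 m³/d = 184.2 d
t = 184.2 d ≈ 0.5047 years

t ≈ 0.505 years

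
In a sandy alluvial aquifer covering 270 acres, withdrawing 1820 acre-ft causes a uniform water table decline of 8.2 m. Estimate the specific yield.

A = 270 acres = 1.093 × 10^6 m²
ΔV = 1820 acre-ft = 2.245 × 10^6 m³
Sy = ΔV / (A × Δh) = 2.245 × 10^6 m³ / (1.093 × 10^6 m² × 8.2 m) = 0.2506

Sy ≈ 0.25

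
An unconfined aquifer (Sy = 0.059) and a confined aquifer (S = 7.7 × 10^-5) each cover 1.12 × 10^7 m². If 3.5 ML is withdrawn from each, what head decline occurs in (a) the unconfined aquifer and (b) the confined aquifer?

ΔV = 3.5 ML = 3500 m³
Unconfined: Δh_u = ΔV/(Sy·A) = 3500/(0.059 × 1.12 × 10^7) = 0.005297 m
Confined: Δh_c = ΔV/(S·A) = 3500/(7.7 × 10^-5 × 1.12 × 10^7) = 4.058 m

Δh_u ≈ 0.0053 m; Δh_c ≈ 4.06 m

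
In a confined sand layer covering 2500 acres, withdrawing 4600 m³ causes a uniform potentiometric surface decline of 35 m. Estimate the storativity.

A = 2500 acres = 1.012 × 10^7 m²
S = ΔV / (A × Δh) = 4600 m³ / (1.012 × 10^7 m² × 35 m) = 1.299 × 10^-5

S ≈ 1.3 × 10^-5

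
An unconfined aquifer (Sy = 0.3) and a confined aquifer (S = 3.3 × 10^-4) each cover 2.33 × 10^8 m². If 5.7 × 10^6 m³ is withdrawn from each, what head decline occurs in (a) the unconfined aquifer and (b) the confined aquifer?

Δh_u ≈ 0.0815 m; Δh_c ≈ 74.1 m

Unconfined: Δh_u = ΔV/(Sy·A) = 5.7 × 10^6/(0.3 × 2.33 × 10^8) = 0.08155 m
Confined: Δh_c = ΔV/(S·A) = 5.7 × 10^6/(3.3 × 10^-4 × 2.33 × 10^8) = 74.13 m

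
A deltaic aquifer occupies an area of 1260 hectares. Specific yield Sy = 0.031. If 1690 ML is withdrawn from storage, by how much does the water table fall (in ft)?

Δh ≈ 14.2 ft

A = 1260 hectares = 1.26 × 10^7 m²
ΔV = 1690 ML = 1.69 × 10^6 m³
Δh = ΔV / (Sy × A) = 1.69 × 10^6 m³ / (0.031 × 1.26 × 10^7 m²) = 4.327 m
Δh = 4.327 m = 14.2 ft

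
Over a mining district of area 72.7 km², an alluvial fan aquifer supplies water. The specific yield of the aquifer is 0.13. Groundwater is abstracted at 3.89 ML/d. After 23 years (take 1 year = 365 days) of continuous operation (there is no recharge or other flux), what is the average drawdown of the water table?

Δh ≈ 3.46 m

A = 72.7 km² = 7.27 × 10^7 m²
Q = 3.89 ML/d = 3890 m³/d
t = 23 years = 8395 d
ΔV = Q × t = 3890 m³/d × 8395 d = 3.266 × 10^7 m³
Δh = ΔV / (Sy × A) = 3.266 × 10^7 / (0.13 × 7.27 × 10^7) = 3.455 m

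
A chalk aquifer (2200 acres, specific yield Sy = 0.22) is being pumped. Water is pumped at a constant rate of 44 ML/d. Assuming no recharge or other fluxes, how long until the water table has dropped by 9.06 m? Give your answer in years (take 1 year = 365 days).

t ≈ 1.1 years

A = 2200 acres = 8.903 × 10^6 m²
ΔV = Sy × A × Δh = 0.22 × 8.903 × 10^6 × 9.06 = 1.775 × 10^7 m³
Q = 44 ML/d = 44000 m³/d
t = ΔV / Q = 1.775 × 10^7 m³ / 44000 m³/d = 403.3 d
t = 403.3 d ≈ 1.105 years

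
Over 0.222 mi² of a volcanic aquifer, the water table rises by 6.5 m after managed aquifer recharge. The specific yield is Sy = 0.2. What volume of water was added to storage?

ΔV ≈ 7.47 × 10^5 m³

A = 0.222 mi² = 5.75 × 10^5 m²
ΔV = Sy × A × Δh = 0.2 × 5.75 × 10^5 m² × 6.5 m = 7.475 × 10^5 m³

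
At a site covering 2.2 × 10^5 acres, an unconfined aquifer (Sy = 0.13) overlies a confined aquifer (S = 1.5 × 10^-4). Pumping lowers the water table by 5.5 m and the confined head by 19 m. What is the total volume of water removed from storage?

A = 2.2 × 10^5 acres = 8.903 × 10^8 m²
Unconfined: ΔV_u = Sy × A × Δh_u = 0.13 × 8.903 × 10^8 × 5.5 = 6.366 × 10^8 m³
Confined: ΔV_c = S × A × Δh_c = 1.5 × 10^-4 × 8.903 × 10^8 × 19 = 2.537 × 10^6 m³
Total ΔV = 6.366 × 10^8 + 2.537 × 10^6 = 6.391 × 10^8 m³

ΔV ≈ 6.39 × 10^8 m³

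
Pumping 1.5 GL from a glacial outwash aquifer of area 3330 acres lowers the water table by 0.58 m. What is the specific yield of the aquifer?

Sy ≈ 0.19

A = 3330 acres = 1.348 × 10^7 m²
ΔV = 1.5 GL = 1.5 × 10^6 m³
Sy = ΔV / (A × Δh) = 1.5 × 10^6 m³ / (1.348 × 10^7 m² × 0.58 m) = 0.1919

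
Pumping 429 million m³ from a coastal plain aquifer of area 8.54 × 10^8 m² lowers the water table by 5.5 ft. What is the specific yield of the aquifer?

Sy ≈ 0.3

Δh = 5.5 ft = 1.676 m
ΔV = 429 million m³ = 4.29 × 10^8 m³
Sy = ΔV / (A × Δh) = 4.29 × 10^8 m³ / (8.54 × 10^8 m² × 1.676 m) = 0.2997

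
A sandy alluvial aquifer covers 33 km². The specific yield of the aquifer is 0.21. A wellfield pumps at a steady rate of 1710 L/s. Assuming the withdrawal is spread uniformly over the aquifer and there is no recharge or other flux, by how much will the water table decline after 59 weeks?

Δh ≈ 8.8 m

A = 33 km² = 3.3 × 10^7 m²
Q = 1710 L/s = 1.477 × 10^5 m³/d
t = 59 weeks = 413 d
ΔV = Q × t = 1.477 × 10^5 m³/d × 413 d = 6.102 × 10^7 m³
Δh = ΔV / (Sy × A) = 6.102 × 10^7 / (0.21 × 3.3 × 10^7) = 8.805 m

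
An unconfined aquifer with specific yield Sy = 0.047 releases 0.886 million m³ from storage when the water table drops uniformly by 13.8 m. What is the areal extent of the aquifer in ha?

A ≈ 137 ha

ΔV = 0.886 million m³ = 8.86 × 10^5 m³
A = ΔV / (Sy × Δh) = 8.86 × 10^5 / (0.047 × 13.8) = 1.366 × 10^6 m²
A = 1.366 × 10^6 m² = 136.6 ha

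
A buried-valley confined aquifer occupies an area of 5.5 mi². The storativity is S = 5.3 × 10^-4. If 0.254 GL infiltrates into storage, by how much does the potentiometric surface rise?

Δh ≈ 33.6 m

A = 5.5 mi² = 1.424 × 10^7 m²
ΔV = 0.254 GL = 2.54 × 10^5 m³
Δh = ΔV / (S × A) = 2.54 × 10^5 m³ / (5.3 × 10^-4 × 1.424 × 10^7 m²) = 33.64 m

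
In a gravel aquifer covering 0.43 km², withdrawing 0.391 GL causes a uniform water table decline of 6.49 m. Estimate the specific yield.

Sy ≈ 0.14

A = 0.43 km² = 4.3 × 10^5 m²
ΔV = 0.391 GL = 3.91 × 10^5 m³
Sy = ΔV / (A × Δh) = 3.91 × 10^5 m³ / (4.3 × 10^5 m² × 6.49 m) = 0.1401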